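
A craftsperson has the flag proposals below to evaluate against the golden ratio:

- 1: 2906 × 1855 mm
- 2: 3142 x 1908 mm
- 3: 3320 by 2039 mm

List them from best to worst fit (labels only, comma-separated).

3, 2, 1

Ratios: 1 = 2906 / 1855 ≈ 1.567; 2 = 3142 / 1908 ≈ 1.647; 3 = 3320 / 2039 ≈ 1.628.
|Δ from 1.618|: 1 0.051; 2 0.029; 3 0.010.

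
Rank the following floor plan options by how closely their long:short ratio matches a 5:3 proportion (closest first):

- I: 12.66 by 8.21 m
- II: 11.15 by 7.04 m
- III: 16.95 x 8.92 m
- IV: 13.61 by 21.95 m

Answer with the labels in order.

IV, II, I, III

Ratios: I = 12.66 / 8.21 ≈ 1.542; II = 11.15 / 7.04 ≈ 1.584; III = 16.95 / 8.92 ≈ 1.900; IV = 21.95 / 13.61 ≈ 1.613.
|Δ from 1.667|: I 0.125; II 0.083; III 0.233; IV 0.054.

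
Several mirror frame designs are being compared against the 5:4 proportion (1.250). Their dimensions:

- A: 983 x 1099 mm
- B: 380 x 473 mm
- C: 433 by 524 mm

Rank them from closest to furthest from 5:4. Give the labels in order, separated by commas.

Ratios: A = 1099 / 983 ≈ 1.118; B = 473 / 380 ≈ 1.245; C = 524 / 433 ≈ 1.210.
|Δ from 1.250|: A 0.132; B 0.005; C 0.040.

B, C, A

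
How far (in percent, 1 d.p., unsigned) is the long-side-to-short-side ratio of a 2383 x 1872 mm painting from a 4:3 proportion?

Ratio = 2383 / 1872 ≈ 1.2730.
Ideal 4:3 ≈ 1.3333. |1.2730 − 1.3333| / 1.3333 ≈ 4.52% → 4.5%.

4.5%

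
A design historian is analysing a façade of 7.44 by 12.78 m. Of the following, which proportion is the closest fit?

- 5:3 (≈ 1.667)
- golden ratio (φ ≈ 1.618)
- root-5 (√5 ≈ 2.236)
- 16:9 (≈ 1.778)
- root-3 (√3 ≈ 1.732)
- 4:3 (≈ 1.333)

root-3

Ratio = 12.78 / 7.44 ≈ 1.718.
Distances: 5:3 1.667 (Δ 0.051); golden ratio 1.618 (Δ 0.100); root-5 2.236 (Δ 0.518); 16:9 1.778 (Δ 0.060); root-3 1.732 (Δ 0.014); 4:3 1.333 (Δ 0.385).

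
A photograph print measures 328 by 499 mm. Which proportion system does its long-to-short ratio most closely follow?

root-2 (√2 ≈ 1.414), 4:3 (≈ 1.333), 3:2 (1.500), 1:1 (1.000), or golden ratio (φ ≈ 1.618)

3:2

Ratio = 499 / 328 ≈ 1.521.
Distances: root-2 1.414 (Δ 0.107); 4:3 1.333 (Δ 0.188); 3:2 1.500 (Δ 0.021); 1:1 1.000 (Δ 0.521); golden ratio 1.618 (Δ 0.097).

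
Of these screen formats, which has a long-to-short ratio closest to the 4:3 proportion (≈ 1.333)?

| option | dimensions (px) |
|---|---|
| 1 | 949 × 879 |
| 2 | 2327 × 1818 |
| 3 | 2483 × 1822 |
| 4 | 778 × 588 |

4

Ratios (long/short): 1 ≈ 1.080; 2 ≈ 1.280; 3 ≈ 1.363; 4 ≈ 1.323.
4:3 ≈ 1.333; option 4 is nearest (Δ 0.010).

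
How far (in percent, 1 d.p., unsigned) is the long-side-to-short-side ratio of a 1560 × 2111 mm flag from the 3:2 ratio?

Ratio = 2111 / 1560 ≈ 1.3532.
Ideal 3:2 = 1.5000. |1.3532 − 1.5000| / 1.5000 ≈ 9.79% → 9.8%.

9.8%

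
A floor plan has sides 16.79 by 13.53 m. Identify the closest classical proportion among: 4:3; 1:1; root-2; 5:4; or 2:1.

5:4

16.79/13.53 ≈ 1.241. Nearest candidates are 5:4 (1.250, off by 0.009) and 4:3 (1.333, off by 0.092).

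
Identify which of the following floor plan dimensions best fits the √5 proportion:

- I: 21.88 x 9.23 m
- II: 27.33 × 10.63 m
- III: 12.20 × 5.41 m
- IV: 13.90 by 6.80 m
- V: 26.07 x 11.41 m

III

Ratios (long/short): I ≈ 2.371; II ≈ 2.571; III ≈ 2.255; IV ≈ 2.044; V ≈ 2.285.
root-5 ≈ 2.236; option III is nearest (Δ 0.019).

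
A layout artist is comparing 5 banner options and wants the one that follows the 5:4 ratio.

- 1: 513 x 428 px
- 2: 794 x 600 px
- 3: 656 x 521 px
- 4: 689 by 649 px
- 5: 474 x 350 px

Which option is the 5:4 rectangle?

3

Ratios (long/short): 1 ≈ 1.199; 2 ≈ 1.323; 3 ≈ 1.259; 4 ≈ 1.062; 5 ≈ 1.354.
5:4 ≈ 1.250; option 3 is nearest (Δ 0.009).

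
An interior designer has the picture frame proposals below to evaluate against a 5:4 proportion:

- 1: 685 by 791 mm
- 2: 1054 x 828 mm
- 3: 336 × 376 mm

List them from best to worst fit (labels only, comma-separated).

2, 1, 3

1: 791/685 ≈ 1.155 → |1.155 − 1.250| = 0.095
2: 1054/828 ≈ 1.273 → |1.273 − 1.250| = 0.023
3: 376/336 ≈ 1.119 → |1.119 − 1.250| = 0.131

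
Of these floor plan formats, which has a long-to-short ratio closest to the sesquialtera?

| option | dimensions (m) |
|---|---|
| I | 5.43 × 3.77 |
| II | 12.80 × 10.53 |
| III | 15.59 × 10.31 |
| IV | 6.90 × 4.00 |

Ratios (long/short): I ≈ 1.440; II ≈ 1.216; III ≈ 1.512; IV ≈ 1.725.
3:2 ≈ 1.500; option III is nearest (Δ 0.012).

III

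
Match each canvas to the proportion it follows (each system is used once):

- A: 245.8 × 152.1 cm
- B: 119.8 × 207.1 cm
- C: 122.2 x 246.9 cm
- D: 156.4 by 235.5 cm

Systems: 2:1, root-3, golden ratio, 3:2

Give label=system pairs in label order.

A=golden ratio, B=root-3, C=2:1, D=3:2

A = 245.8/152.1 ≈ 1.616 → golden ratio (1.618)
B = 207.1/119.8 ≈ 1.729 → root-3 (1.732)
C = 246.9/122.2 ≈ 2.020 → 2:1 (2.000)
D = 235.5/156.4 ≈ 1.506 → 3:2 (1.500)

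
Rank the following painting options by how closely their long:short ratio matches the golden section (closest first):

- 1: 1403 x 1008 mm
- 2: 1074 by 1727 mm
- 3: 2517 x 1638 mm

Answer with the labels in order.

2, 3, 1

1: 1403/1008 ≈ 1.392 → |1.392 − 1.618| = 0.226
2: 1727/1074 ≈ 1.608 → |1.608 − 1.618| = 0.010
3: 2517/1638 ≈ 1.537 → |1.537 − 1.618| = 0.081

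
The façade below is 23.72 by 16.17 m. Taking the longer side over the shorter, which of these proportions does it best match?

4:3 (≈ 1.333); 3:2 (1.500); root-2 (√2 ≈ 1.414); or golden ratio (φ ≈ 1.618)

Ratio = 23.72 / 16.17 ≈ 1.467.
Distances: 4:3 1.333 (Δ 0.134); 3:2 1.500 (Δ 0.033); root-2 1.414 (Δ 0.053); golden ratio 1.618 (Δ 0.151).

3:2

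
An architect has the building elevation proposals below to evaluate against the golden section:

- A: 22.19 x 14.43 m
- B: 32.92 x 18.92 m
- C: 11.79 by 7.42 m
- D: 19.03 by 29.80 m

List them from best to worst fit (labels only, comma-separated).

C, D, A, B

A: 22.19/14.43 ≈ 1.538 → |1.538 − 1.618| = 0.080
B: 32.92/18.92 ≈ 1.740 → |1.740 − 1.618| = 0.122
C: 11.79/7.42 ≈ 1.589 → |1.589 − 1.618| = 0.029
D: 29.80/19.03 ≈ 1.566 → |1.566 − 1.618| = 0.052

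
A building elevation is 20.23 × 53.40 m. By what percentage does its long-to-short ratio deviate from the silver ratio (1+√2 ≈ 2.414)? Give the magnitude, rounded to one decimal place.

9.3%

Ratio = 53.40 / 20.23 ≈ 2.6396.
Ideal silver ratio ≈ 2.4142. |2.6396 − 2.4142| / 2.4142 ≈ 9.34% → 9.3%.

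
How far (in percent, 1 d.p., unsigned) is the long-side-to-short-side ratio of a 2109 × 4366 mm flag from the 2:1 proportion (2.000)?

3.5%

Ratio = 4366 / 2109 ≈ 2.0702.
Ideal 2:1 = 2.0000. |2.0702 − 2.0000| / 2.0000 ≈ 3.51% → 3.5%.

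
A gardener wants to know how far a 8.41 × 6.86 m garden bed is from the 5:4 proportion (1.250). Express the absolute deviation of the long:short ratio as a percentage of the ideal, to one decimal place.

1.9%

Ratio = 8.41 / 6.86 ≈ 1.2259.
Ideal 5:4 = 1.2500. |1.2259 − 1.2500| / 1.2500 ≈ 1.93% → 1.9%.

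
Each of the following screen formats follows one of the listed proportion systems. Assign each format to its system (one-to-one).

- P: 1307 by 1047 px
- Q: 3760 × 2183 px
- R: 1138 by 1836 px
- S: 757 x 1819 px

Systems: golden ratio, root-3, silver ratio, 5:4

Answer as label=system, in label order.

Ratios: P ≈ 1.248; Q ≈ 1.722; R ≈ 1.613; S ≈ 2.403.
Targets: golden ratio ≈ 1.618; root-3 ≈ 1.732; silver ratio ≈ 2.414; 5:4 ≈ 1.250.

P=5:4, Q=root-3, R=golden ratio, S=silver ratio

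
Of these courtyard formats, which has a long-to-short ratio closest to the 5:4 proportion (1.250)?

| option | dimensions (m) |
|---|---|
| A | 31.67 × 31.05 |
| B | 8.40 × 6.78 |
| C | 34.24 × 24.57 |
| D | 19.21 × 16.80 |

Ratios (long/short): A ≈ 1.020; B ≈ 1.239; C ≈ 1.394; D ≈ 1.143.
5:4 ≈ 1.250; option B is nearest (Δ 0.011).

B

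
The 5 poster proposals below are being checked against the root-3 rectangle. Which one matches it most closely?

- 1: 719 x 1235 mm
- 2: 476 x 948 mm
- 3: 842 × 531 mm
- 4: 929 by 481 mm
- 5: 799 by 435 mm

Ratios (long/short): 1 ≈ 1.718; 2 ≈ 1.992; 3 ≈ 1.586; 4 ≈ 1.931; 5 ≈ 1.837.
root-3 ≈ 1.732; option 1 is nearest (Δ 0.014).

1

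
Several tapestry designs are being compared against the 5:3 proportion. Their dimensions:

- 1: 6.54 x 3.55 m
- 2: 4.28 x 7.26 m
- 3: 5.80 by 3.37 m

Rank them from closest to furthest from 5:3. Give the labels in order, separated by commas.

2, 3, 1

Ratios: 1 = 6.54 / 3.55 ≈ 1.842; 2 = 7.26 / 4.28 ≈ 1.696; 3 = 5.80 / 3.37 ≈ 1.721.
|Δ from 1.667|: 1 0.175; 2 0.029; 3 0.054.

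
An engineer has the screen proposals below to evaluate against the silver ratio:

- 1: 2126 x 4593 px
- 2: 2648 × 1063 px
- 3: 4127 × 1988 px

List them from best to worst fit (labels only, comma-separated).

1: 4593/2126 ≈ 2.160 → |2.160 − 2.414| = 0.254
2: 2648/1063 ≈ 2.491 → |2.491 − 2.414| = 0.077
3: 4127/1988 ≈ 2.076 → |2.076 − 2.414| = 0.338

2, 1, 3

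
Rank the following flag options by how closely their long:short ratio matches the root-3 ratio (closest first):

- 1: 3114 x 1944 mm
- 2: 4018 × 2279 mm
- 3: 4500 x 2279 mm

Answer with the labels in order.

1: 3114/1944 ≈ 1.602 → |1.602 − 1.732| = 0.130
2: 4018/2279 ≈ 1.763 → |1.763 − 1.732| = 0.031
3: 4500/2279 ≈ 1.975 → |1.975 − 1.732| = 0.243

2, 1, 3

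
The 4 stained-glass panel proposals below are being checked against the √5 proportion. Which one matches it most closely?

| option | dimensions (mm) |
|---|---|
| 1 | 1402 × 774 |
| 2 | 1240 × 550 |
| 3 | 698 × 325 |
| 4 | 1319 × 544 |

Ratios (long/short): 1 ≈ 1.811; 2 ≈ 2.255; 3 ≈ 2.148; 4 ≈ 2.425.
root-5 ≈ 2.236; option 2 is nearest (Δ 0.019).

2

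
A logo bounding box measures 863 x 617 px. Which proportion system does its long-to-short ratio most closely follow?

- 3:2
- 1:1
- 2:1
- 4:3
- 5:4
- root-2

863/617 ≈ 1.399. Nearest candidates are root-2 (1.414, off by 0.015) and 4:3 (1.333, off by 0.066).

root-2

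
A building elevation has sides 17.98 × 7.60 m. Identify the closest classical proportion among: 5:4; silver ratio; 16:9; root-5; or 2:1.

silver ratio

17.98/7.60 ≈ 2.366. Nearest candidates are silver ratio (2.414, off by 0.048) and root-5 (2.236, off by 0.130).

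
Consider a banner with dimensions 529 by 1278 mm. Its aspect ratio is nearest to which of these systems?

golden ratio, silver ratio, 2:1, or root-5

Ratio = 1278 / 529 ≈ 2.416.
Distances: golden ratio 1.618 (Δ 0.798); silver ratio 2.414 (Δ 0.002); 2:1 2.000 (Δ 0.416); root-5 2.236 (Δ 0.180).

silver ratio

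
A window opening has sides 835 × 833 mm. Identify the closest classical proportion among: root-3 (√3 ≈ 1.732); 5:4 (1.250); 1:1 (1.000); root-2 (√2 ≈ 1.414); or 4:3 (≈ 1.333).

Ratio = 835 / 833 ≈ 1.002.
Distances: root-3 1.732 (Δ 0.730); 5:4 1.250 (Δ 0.248); 1:1 1.000 (Δ 0.002); root-2 1.414 (Δ 0.412); 4:3 1.333 (Δ 0.331).

1:1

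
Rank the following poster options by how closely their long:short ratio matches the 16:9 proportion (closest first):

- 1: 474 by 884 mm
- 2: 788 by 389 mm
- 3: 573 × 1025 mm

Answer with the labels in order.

Ratios: 1 = 884 / 474 ≈ 1.865; 2 = 788 / 389 ≈ 2.026; 3 = 1025 / 573 ≈ 1.789.
|Δ from 1.778|: 1 0.087; 2 0.248; 3 0.011.

3, 1, 2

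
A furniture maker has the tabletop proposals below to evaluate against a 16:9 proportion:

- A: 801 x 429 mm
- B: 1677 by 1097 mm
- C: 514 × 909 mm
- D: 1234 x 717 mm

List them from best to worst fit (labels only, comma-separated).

A: 801/429 ≈ 1.867 → |1.867 − 1.778| = 0.089
B: 1677/1097 ≈ 1.529 → |1.529 − 1.778| = 0.249
C: 909/514 ≈ 1.768 → |1.768 − 1.778| = 0.010
D: 1234/717 ≈ 1.721 → |1.721 − 1.778| = 0.057

C, D, A, B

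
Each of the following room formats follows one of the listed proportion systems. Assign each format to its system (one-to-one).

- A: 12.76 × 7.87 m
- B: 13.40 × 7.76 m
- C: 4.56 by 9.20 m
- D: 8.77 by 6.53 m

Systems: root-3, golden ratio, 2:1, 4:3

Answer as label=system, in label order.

A = 12.76/7.87 ≈ 1.621 → golden ratio (1.618)
B = 13.40/7.76 ≈ 1.727 → root-3 (1.732)
C = 9.20/4.56 ≈ 2.018 → 2:1 (2.000)
D = 8.77/6.53 ≈ 1.343 → 4:3 (1.333)

A=golden ratio, B=root-3, C=2:1, D=4:3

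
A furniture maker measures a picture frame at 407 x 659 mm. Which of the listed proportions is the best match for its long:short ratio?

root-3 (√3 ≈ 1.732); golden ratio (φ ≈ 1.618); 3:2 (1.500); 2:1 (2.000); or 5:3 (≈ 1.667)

golden ratio

Ratio = 659 / 407 ≈ 1.619.
Distances: root-3 1.732 (Δ 0.113); golden ratio 1.618 (Δ 0.001); 3:2 1.500 (Δ 0.119); 2:1 2.000 (Δ 0.381); 5:3 1.667 (Δ 0.048).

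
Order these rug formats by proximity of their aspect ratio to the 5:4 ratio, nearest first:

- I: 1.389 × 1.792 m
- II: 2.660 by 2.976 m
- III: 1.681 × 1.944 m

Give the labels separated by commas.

I, III, II

I: 1.792/1.389 ≈ 1.290 → |1.290 − 1.250| = 0.040
II: 2.976/2.660 ≈ 1.119 → |1.119 − 1.250| = 0.131
III: 1.944/1.681 ≈ 1.156 → |1.156 − 1.250| = 0.094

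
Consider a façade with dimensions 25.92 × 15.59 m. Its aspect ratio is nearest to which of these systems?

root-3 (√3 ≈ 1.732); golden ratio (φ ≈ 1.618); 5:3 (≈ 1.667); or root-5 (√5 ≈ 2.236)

25.92/15.59 ≈ 1.663. Nearest candidates are 5:3 (1.667, off by 0.004) and golden ratio (1.618, off by 0.045).

5:3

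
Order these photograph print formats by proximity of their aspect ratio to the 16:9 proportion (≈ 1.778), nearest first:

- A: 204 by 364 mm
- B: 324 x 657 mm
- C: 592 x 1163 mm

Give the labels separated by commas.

A: 364/204 ≈ 1.784 → |1.784 − 1.778| = 0.006
B: 657/324 ≈ 2.028 → |2.028 − 1.778| = 0.250
C: 1163/592 ≈ 1.965 → |1.965 − 1.778| = 0.187

A, C, B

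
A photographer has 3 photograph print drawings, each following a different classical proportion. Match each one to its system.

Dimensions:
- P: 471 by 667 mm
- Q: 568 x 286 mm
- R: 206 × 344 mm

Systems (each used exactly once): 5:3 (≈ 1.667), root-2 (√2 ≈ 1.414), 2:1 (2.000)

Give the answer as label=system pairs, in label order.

P=root-2, Q=2:1, R=5:3

P = 667/471 ≈ 1.416 → root-2 (1.414)
Q = 568/286 ≈ 1.986 → 2:1 (2.000)
R = 344/206 ≈ 1.670 → 5:3 (1.667)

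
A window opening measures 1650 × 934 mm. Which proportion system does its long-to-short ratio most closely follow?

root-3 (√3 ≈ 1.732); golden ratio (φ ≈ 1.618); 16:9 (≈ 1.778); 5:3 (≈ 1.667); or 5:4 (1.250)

16:9

1650/934 ≈ 1.767. Nearest candidates are 16:9 (1.778, off by 0.011) and root-3 (1.732, off by 0.035).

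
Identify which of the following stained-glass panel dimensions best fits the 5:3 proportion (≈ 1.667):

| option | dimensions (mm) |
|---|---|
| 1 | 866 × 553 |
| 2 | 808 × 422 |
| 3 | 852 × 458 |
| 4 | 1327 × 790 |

Ratios (long/short): 1 ≈ 1.566; 2 ≈ 1.915; 3 ≈ 1.860; 4 ≈ 1.680.
5:3 ≈ 1.667; option 4 is nearest (Δ 0.013).

4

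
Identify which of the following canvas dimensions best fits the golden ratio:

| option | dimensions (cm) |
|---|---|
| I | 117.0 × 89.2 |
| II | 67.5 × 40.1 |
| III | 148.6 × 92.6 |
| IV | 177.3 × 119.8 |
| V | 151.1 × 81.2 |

Ratios (long/short): I ≈ 1.312; II ≈ 1.683; III ≈ 1.605; IV ≈ 1.480; V ≈ 1.861.
golden ratio ≈ 1.618; option III is nearest (Δ 0.013).

III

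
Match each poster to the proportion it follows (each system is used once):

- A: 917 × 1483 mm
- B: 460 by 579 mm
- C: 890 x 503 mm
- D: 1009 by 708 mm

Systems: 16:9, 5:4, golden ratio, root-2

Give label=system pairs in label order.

Ratios: A ≈ 1.617; B ≈ 1.259; C ≈ 1.769; D ≈ 1.425.
Targets: 16:9 ≈ 1.778; 5:4 ≈ 1.250; golden ratio ≈ 1.618; root-2 ≈ 1.414.

A=golden ratio, B=5:4, C=16:9, D=root-2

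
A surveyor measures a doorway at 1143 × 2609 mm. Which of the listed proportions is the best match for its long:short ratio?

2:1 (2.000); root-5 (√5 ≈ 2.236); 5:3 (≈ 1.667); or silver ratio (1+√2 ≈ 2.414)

2609/1143 ≈ 2.283. Nearest candidates are root-5 (2.236, off by 0.047) and silver ratio (2.414, off by 0.131).

root-5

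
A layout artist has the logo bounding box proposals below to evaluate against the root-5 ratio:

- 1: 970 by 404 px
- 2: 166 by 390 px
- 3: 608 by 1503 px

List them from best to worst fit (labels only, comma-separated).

1: 970/404 ≈ 2.401 → |2.401 − 2.236| = 0.165
2: 390/166 ≈ 2.349 → |2.349 − 2.236| = 0.113
3: 1503/608 ≈ 2.472 → |2.472 − 2.236| = 0.236

2, 1, 3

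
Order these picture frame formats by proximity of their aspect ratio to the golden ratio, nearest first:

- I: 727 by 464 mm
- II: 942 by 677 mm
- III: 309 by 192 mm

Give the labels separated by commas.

III, I, II

Ratios: I = 727 / 464 ≈ 1.567; II = 942 / 677 ≈ 1.391; III = 309 / 192 ≈ 1.609.
|Δ from 1.618|: I 0.051; II 0.227; III 0.009.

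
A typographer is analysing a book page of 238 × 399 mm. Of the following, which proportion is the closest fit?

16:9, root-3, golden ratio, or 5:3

5:3

Ratio = 399 / 238 ≈ 1.676.
Distances: 16:9 1.778 (Δ 0.102); root-3 1.732 (Δ 0.056); golden ratio 1.618 (Δ 0.058); 5:3 1.667 (Δ 0.009).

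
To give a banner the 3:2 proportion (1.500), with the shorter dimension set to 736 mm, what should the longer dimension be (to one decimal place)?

1104.0 mm

3:2 = 1.50000.
Longer side = 736 × 1.50000 ≈ 1104.000 → 1104.0 mm.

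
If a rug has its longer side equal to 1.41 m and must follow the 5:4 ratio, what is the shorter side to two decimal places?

5:4 = 1.25000.
Shorter side = 1.41 ÷ 1.25000 ≈ 1.1280 → 1.13 m.

1.13 m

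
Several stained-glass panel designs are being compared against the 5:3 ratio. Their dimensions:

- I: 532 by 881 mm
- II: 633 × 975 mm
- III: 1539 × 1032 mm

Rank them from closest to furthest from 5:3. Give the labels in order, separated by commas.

I, II, III

I: 881/532 ≈ 1.656 → |1.656 − 1.667| = 0.011
II: 975/633 ≈ 1.540 → |1.540 − 1.667| = 0.127
III: 1539/1032 ≈ 1.491 → |1.491 − 1.667| = 0.176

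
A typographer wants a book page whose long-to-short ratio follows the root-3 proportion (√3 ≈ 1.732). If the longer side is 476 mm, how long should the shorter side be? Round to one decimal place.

root-3 ≈ 1.73205.
Shorter side = 476 ÷ 1.73205 ≈ 274.819 → 274.8 mm.

274.8 mm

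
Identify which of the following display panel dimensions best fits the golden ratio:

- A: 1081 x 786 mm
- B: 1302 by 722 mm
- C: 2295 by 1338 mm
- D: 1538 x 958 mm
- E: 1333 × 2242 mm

Ratios (long/short): A ≈ 1.375; B ≈ 1.803; C ≈ 1.715; D ≈ 1.605; E ≈ 1.682.
golden ratio ≈ 1.618; option D is nearest (Δ 0.013).

D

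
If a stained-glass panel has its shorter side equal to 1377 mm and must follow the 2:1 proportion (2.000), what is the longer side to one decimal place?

2754.0 mm

2:1 = 2.00000.
Longer side = 1377 × 2.00000 ≈ 2754.000 → 2754.0 mm.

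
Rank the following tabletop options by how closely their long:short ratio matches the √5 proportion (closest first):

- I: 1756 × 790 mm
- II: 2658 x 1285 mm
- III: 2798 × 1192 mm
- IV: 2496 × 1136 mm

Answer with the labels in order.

I: 1756/790 ≈ 2.223 → |2.223 − 2.236| = 0.013
II: 2658/1285 ≈ 2.068 → |2.068 − 2.236| = 0.168
III: 2798/1192 ≈ 2.347 → |2.347 − 2.236| = 0.111
IV: 2496/1136 ≈ 2.197 → |2.197 − 2.236| = 0.039

I, IV, III, II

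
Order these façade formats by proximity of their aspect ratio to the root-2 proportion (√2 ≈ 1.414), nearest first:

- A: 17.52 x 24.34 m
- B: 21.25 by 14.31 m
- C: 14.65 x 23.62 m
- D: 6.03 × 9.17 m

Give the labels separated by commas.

A, B, D, C

Ratios: A = 24.34 / 17.52 ≈ 1.389; B = 21.25 / 14.31 ≈ 1.485; C = 23.62 / 14.65 ≈ 1.612; D = 9.17 / 6.03 ≈ 1.521.
|Δ from 1.414|: A 0.025; B 0.071; C 0.198; D 0.107.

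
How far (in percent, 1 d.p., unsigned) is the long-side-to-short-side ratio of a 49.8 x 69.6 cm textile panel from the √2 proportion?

1.2%

Ratio = 69.6 / 49.8 ≈ 1.3976.
Ideal root-2 ≈ 1.4142. |1.3976 − 1.4142| / 1.4142 ≈ 1.17% → 1.2%.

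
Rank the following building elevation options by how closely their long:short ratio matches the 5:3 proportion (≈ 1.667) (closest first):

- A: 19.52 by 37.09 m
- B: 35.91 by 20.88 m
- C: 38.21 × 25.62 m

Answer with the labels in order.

B, C, A

Ratios: A = 37.09 / 19.52 ≈ 1.900; B = 35.91 / 20.88 ≈ 1.720; C = 38.21 / 25.62 ≈ 1.491.
|Δ from 1.667|: A 0.233; B 0.053; C 0.176.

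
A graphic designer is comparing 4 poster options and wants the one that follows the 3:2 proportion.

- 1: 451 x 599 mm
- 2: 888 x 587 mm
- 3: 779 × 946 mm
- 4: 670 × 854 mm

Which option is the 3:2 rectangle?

2

Ratios (long/short): 1 ≈ 1.328; 2 ≈ 1.513; 3 ≈ 1.214; 4 ≈ 1.275.
3:2 ≈ 1.500; option 2 is nearest (Δ 0.013).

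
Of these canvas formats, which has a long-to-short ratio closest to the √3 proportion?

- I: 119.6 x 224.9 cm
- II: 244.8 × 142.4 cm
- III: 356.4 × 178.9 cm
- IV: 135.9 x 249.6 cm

II

Target root-3 ≈ 1.732.
I: 1.880 (Δ0.148)  II: 1.719 (Δ0.013)  III: 1.992 (Δ0.260)  IV: 1.837 (Δ0.105)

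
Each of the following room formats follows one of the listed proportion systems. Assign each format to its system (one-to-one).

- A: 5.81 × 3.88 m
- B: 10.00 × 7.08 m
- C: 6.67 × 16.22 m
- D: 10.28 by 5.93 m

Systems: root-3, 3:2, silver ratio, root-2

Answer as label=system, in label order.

A=3:2, B=root-2, C=silver ratio, D=root-3

Ratios: A ≈ 1.497; B ≈ 1.412; C ≈ 2.432; D ≈ 1.734.
Targets: root-3 ≈ 1.732; 3:2 ≈ 1.500; silver ratio ≈ 2.414; root-2 ≈ 1.414.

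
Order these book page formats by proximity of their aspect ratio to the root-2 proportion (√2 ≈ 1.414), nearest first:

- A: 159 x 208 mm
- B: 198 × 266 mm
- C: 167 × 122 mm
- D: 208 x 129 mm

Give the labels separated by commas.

Ratios: A = 208 / 159 ≈ 1.308; B = 266 / 198 ≈ 1.343; C = 167 / 122 ≈ 1.369; D = 208 / 129 ≈ 1.612.
|Δ from 1.414|: A 0.106; B 0.071; C 0.045; D 0.198.

C, B, A, D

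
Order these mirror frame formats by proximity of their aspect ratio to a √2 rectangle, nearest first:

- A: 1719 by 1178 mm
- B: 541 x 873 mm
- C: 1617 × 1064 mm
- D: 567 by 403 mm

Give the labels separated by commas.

D, A, C, B

A: 1719/1178 ≈ 1.459 → |1.459 − 1.414| = 0.045
B: 873/541 ≈ 1.614 → |1.614 − 1.414| = 0.200
C: 1617/1064 ≈ 1.520 → |1.520 − 1.414| = 0.106
D: 567/403 ≈ 1.407 → |1.407 − 1.414| = 0.007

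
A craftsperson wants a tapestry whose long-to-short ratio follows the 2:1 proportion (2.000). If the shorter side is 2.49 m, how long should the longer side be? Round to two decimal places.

4.98 m

2:1 = 2.00000.
Longer side = 2.49 × 2.00000 ≈ 4.9800 → 4.98 m.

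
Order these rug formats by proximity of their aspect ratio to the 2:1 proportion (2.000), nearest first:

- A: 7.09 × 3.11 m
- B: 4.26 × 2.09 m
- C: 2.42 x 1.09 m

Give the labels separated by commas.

A: 7.09/3.11 ≈ 2.280 → |2.280 − 2.000| = 0.280
B: 4.26/2.09 ≈ 2.038 → |2.038 − 2.000| = 0.038
C: 2.42/1.09 ≈ 2.220 → |2.220 − 2.000| = 0.220

B, C, A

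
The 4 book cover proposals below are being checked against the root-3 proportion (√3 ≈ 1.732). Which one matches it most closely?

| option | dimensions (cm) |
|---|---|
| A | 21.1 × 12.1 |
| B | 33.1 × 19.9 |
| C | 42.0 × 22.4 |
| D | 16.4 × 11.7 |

Ratios (long/short): A ≈ 1.744; B ≈ 1.663; C ≈ 1.875; D ≈ 1.402.
root-3 ≈ 1.732; option A is nearest (Δ 0.012).

A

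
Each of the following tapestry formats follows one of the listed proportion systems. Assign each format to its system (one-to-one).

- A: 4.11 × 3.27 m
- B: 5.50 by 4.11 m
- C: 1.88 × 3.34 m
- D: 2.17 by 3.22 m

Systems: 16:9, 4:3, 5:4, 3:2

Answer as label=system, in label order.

A=5:4, B=4:3, C=16:9, D=3:2

Ratios: A ≈ 1.257; B ≈ 1.338; C ≈ 1.777; D ≈ 1.484.
Targets: 16:9 ≈ 1.778; 4:3 ≈ 1.333; 5:4 ≈ 1.250; 3:2 ≈ 1.500.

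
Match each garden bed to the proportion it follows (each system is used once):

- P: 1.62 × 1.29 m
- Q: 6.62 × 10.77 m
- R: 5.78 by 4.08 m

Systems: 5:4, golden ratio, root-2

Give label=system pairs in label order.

Ratios: P ≈ 1.256; Q ≈ 1.627; R ≈ 1.417.
Targets: 5:4 ≈ 1.250; golden ratio ≈ 1.618; root-2 ≈ 1.414.

P=5:4, Q=golden ratio, R=root-2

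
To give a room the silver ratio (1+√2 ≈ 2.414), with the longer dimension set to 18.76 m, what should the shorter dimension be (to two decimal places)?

silver ratio ≈ 2.41421.
Shorter side = 18.76 ÷ 2.41421 ≈ 7.7707 → 7.77 m.

7.77 m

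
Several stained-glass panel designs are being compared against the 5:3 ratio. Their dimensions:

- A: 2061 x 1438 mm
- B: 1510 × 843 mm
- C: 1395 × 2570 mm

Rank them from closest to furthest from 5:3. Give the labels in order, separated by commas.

Ratios: A = 2061 / 1438 ≈ 1.433; B = 1510 / 843 ≈ 1.791; C = 2570 / 1395 ≈ 1.842.
|Δ from 1.667|: A 0.234; B 0.124; C 0.175.

B, C, A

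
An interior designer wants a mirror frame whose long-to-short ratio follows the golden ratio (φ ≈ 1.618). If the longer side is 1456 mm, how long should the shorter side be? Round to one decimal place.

899.9 mm

golden ratio ≈ 1.61803.
Shorter side = 1456 ÷ 1.61803 ≈ 899.860 → 899.9 mm.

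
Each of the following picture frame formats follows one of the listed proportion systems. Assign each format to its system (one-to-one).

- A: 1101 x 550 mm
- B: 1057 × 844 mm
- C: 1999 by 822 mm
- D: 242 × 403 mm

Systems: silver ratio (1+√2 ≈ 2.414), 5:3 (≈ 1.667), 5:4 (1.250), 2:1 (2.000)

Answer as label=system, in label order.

A=2:1, B=5:4, C=silver ratio, D=5:3

A = 1101/550 ≈ 2.002 → 2:1 (2.000)
B = 1057/844 ≈ 1.252 → 5:4 (1.250)
C = 1999/822 ≈ 2.432 → silver ratio (2.414)
D = 403/242 ≈ 1.665 → 5:3 (1.667)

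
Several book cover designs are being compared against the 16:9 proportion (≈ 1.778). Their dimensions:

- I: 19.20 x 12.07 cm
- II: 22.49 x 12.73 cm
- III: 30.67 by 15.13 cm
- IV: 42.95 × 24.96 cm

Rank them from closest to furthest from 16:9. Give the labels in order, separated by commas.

II, IV, I, III

Ratios: I = 19.20 / 12.07 ≈ 1.591; II = 22.49 / 12.73 ≈ 1.767; III = 30.67 / 15.13 ≈ 2.027; IV = 42.95 / 24.96 ≈ 1.721.
|Δ from 1.778|: I 0.187; II 0.011; III 0.249; IV 0.057.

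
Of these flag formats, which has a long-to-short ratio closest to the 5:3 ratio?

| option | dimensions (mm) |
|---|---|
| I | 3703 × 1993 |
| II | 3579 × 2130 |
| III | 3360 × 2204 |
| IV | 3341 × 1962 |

Ratios (long/short): I ≈ 1.858; II ≈ 1.680; III ≈ 1.525; IV ≈ 1.703.
5:3 ≈ 1.667; option II is nearest (Δ 0.013).

II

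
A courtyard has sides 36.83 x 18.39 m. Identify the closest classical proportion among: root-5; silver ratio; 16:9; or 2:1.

36.83/18.39 ≈ 2.003. Nearest candidates are 2:1 (2.000, off by 0.003) and 16:9 (1.778, off by 0.225).

2:1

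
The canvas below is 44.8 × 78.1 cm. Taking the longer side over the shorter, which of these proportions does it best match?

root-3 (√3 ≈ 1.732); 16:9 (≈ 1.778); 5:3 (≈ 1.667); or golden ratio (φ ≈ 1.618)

root-3

78.1/44.8 ≈ 1.743. Nearest candidates are root-3 (1.732, off by 0.011) and 16:9 (1.778, off by 0.035).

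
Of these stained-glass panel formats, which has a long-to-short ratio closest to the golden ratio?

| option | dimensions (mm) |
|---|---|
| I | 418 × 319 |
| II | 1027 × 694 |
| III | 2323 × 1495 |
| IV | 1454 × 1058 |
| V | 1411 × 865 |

Target golden ratio ≈ 1.618.
I: 1.310 (Δ0.308)  II: 1.480 (Δ0.138)  III: 1.554 (Δ0.064)  IV: 1.374 (Δ0.244)  V: 1.631 (Δ0.013)

V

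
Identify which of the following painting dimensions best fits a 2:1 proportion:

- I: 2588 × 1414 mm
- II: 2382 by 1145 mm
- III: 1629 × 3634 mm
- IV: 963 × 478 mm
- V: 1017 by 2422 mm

IV

Target 2:1 ≈ 2.000.
I: 1.830 (Δ0.170)  II: 2.080 (Δ0.080)  III: 2.231 (Δ0.231)  IV: 2.015 (Δ0.015)  V: 2.382 (Δ0.382)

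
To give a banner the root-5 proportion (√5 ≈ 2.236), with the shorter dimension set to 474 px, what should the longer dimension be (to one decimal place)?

1059.9 px

root-5 ≈ 2.23607.
Longer side = 474 × 2.23607 ≈ 1059.897 → 1059.9 px.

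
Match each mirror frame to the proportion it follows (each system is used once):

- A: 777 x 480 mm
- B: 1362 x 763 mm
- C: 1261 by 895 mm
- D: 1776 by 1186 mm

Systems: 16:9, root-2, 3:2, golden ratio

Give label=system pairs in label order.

A=golden ratio, B=16:9, C=root-2, D=3:2

A = 777/480 ≈ 1.619 → golden ratio (1.618)
B = 1362/763 ≈ 1.785 → 16:9 (1.778)
C = 1261/895 ≈ 1.409 → root-2 (1.414)
D = 1776/1186 ≈ 1.497 → 3:2 (1.500)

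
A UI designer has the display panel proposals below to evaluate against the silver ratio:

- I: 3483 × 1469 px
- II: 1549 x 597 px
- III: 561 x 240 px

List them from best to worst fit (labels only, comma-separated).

I, III, II

Ratios: I = 3483 / 1469 ≈ 2.371; II = 1549 / 597 ≈ 2.595; III = 561 / 240 ≈ 2.337.
|Δ from 2.414|: I 0.043; II 0.181; III 0.077.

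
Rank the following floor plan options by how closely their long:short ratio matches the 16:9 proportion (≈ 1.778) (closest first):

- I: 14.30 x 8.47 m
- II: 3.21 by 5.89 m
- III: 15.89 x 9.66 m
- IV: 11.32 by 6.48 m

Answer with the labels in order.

I: 14.30/8.47 ≈ 1.688 → |1.688 − 1.778| = 0.090
II: 5.89/3.21 ≈ 1.835 → |1.835 − 1.778| = 0.057
III: 15.89/9.66 ≈ 1.645 → |1.645 − 1.778| = 0.133
IV: 11.32/6.48 ≈ 1.747 → |1.747 − 1.778| = 0.031

IV, II, I, III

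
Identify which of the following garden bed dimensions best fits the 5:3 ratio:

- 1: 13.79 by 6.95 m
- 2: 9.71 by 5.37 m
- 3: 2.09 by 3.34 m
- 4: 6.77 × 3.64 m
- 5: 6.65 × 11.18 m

Target 5:3 ≈ 1.667.
1: 1.984 (Δ0.317)  2: 1.808 (Δ0.141)  3: 1.598 (Δ0.069)  4: 1.860 (Δ0.193)  5: 1.681 (Δ0.014)

5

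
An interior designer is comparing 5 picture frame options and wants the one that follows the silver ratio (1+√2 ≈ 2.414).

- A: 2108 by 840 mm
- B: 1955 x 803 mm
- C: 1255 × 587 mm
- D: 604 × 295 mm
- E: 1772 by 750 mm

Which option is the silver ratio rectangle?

B

Ratios (long/short): A ≈ 2.510; B ≈ 2.435; C ≈ 2.138; D ≈ 2.047; E ≈ 2.363.
silver ratio ≈ 2.414; option B is nearest (Δ 0.021).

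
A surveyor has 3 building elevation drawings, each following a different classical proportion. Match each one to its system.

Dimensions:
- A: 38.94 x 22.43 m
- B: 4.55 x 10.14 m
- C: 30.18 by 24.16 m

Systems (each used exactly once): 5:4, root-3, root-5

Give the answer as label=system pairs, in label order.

Ratios: A ≈ 1.736; B ≈ 2.229; C ≈ 1.249.
Targets: 5:4 ≈ 1.250; root-3 ≈ 1.732; root-5 ≈ 2.236.

A=root-3, B=root-5, C=5:4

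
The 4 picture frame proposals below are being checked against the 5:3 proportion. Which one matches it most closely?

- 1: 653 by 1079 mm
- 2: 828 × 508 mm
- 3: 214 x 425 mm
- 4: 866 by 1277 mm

1

Ratios (long/short): 1 ≈ 1.652; 2 ≈ 1.630; 3 ≈ 1.986; 4 ≈ 1.475.
5:3 ≈ 1.667; option 1 is nearest (Δ 0.015).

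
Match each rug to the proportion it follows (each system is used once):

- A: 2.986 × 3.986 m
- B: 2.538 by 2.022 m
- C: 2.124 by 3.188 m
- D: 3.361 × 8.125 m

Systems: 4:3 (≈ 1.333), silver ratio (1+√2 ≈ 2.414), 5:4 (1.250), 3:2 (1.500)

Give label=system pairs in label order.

Ratios: A ≈ 1.335; B ≈ 1.255; C ≈ 1.501; D ≈ 2.417.
Targets: 4:3 ≈ 1.333; silver ratio ≈ 2.414; 5:4 ≈ 1.250; 3:2 ≈ 1.500.

A=4:3, B=5:4, C=3:2, D=silver ratio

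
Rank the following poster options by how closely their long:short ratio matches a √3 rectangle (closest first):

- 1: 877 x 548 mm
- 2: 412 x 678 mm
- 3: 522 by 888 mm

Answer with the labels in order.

3, 2, 1

1: 877/548 ≈ 1.600 → |1.600 − 1.732| = 0.132
2: 678/412 ≈ 1.646 → |1.646 − 1.732| = 0.086
3: 888/522 ≈ 1.701 → |1.701 − 1.732| = 0.031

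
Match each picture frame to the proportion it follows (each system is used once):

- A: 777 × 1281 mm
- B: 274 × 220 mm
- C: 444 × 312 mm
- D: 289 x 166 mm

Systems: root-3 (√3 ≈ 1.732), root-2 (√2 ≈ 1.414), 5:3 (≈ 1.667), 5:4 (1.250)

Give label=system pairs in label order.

A=5:3, B=5:4, C=root-2, D=root-3

Ratios: A ≈ 1.649; B ≈ 1.245; C ≈ 1.423; D ≈ 1.741.
Targets: root-3 ≈ 1.732; root-2 ≈ 1.414; 5:3 ≈ 1.667; 5:4 ≈ 1.250.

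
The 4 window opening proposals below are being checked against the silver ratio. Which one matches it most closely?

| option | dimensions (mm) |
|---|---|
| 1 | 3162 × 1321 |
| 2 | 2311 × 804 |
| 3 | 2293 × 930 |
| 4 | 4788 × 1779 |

Ratios (long/short): 1 ≈ 2.394; 2 ≈ 2.874; 3 ≈ 2.466; 4 ≈ 2.691.
silver ratio ≈ 2.414; option 1 is nearest (Δ 0.020).

1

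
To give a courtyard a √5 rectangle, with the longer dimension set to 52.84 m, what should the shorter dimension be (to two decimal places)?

root-5 ≈ 2.23607.
Shorter side = 52.84 ÷ 2.23607 ≈ 23.6307 → 23.63 m.

23.63 m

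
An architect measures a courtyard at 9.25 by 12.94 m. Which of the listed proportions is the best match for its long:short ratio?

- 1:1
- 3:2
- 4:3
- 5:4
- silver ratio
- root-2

Ratio = 12.94 / 9.25 ≈ 1.399.
Distances: 1:1 1.000 (Δ 0.399); 3:2 1.500 (Δ 0.101); 4:3 1.333 (Δ 0.066); 5:4 1.250 (Δ 0.149); silver ratio 2.414 (Δ 1.015); root-2 1.414 (Δ 0.015).

root-2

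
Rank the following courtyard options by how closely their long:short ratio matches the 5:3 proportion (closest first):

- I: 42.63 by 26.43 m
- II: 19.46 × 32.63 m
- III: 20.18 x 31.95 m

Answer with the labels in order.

II, I, III

I: 42.63/26.43 ≈ 1.613 → |1.613 − 1.667| = 0.054
II: 32.63/19.46 ≈ 1.677 → |1.677 − 1.667| = 0.010
III: 31.95/20.18 ≈ 1.583 → |1.583 − 1.667| = 0.084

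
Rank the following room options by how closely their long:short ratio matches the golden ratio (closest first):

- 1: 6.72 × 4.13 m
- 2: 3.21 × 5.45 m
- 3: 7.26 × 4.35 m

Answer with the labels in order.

Ratios: 1 = 6.72 / 4.13 ≈ 1.627; 2 = 5.45 / 3.21 ≈ 1.698; 3 = 7.26 / 4.35 ≈ 1.669.
|Δ from 1.618|: 1 0.009; 2 0.080; 3 0.051.

1, 3, 2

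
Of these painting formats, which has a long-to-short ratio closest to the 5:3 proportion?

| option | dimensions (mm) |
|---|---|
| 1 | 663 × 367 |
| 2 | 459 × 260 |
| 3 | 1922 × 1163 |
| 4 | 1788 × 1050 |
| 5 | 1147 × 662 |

3

Target 5:3 ≈ 1.667.
1: 1.807 (Δ0.140)  2: 1.765 (Δ0.098)  3: 1.653 (Δ0.014)  4: 1.703 (Δ0.036)  5: 1.733 (Δ0.066)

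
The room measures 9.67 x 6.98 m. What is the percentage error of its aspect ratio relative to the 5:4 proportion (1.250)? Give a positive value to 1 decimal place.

10.8%

Ratio = 9.67 / 6.98 ≈ 1.3854.
Ideal 5:4 = 1.2500. |1.3854 − 1.2500| / 1.2500 ≈ 10.83% → 10.8%.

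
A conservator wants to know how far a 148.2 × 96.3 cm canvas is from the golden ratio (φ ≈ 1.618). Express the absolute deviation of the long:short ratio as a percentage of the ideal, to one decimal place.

4.9%

Ratio = 148.2 / 96.3 ≈ 1.5389.
Ideal golden ratio ≈ 1.6180. |1.5389 − 1.6180| / 1.6180 ≈ 4.89% → 4.9%.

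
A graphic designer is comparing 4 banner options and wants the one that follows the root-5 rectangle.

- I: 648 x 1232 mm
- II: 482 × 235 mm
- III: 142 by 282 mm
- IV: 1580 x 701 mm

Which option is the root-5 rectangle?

Ratios (long/short): I ≈ 1.901; II ≈ 2.051; III ≈ 1.986; IV ≈ 2.254.
root-5 ≈ 2.236; option IV is nearest (Δ 0.018).

IV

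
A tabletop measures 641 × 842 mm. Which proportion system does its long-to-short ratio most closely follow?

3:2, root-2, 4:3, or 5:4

842/641 ≈ 1.314. Nearest candidates are 4:3 (1.333, off by 0.019) and 5:4 (1.250, off by 0.064).

4:3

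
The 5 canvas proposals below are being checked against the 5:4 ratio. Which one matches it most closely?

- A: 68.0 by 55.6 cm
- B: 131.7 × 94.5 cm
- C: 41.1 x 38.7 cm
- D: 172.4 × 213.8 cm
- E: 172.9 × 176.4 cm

D

Ratios (long/short): A ≈ 1.223; B ≈ 1.394; C ≈ 1.062; D ≈ 1.240; E ≈ 1.020.
5:4 ≈ 1.250; option D is nearest (Δ 0.010).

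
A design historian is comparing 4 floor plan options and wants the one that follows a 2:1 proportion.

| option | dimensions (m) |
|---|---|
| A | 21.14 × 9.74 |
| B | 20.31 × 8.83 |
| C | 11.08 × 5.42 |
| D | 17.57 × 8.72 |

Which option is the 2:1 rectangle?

D

Target 2:1 ≈ 2.000.
A: 2.170 (Δ0.170)  B: 2.300 (Δ0.300)  C: 2.044 (Δ0.044)  D: 2.015 (Δ0.015)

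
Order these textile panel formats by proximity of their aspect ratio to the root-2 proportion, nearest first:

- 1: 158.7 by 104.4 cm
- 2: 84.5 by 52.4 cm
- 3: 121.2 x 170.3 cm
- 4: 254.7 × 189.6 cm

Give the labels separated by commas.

1: 158.7/104.4 ≈ 1.520 → |1.520 − 1.414| = 0.106
2: 84.5/52.4 ≈ 1.613 → |1.613 − 1.414| = 0.199
3: 170.3/121.2 ≈ 1.405 → |1.405 − 1.414| = 0.009
4: 254.7/189.6 ≈ 1.343 → |1.343 − 1.414| = 0.071

3, 4, 1, 2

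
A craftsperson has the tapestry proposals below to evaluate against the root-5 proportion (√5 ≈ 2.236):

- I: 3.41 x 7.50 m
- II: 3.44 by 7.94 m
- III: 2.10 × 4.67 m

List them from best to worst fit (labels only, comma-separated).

I: 7.50/3.41 ≈ 2.199 → |2.199 − 2.236| = 0.037
II: 7.94/3.44 ≈ 2.308 → |2.308 − 2.236| = 0.072
III: 4.67/2.10 ≈ 2.224 → |2.224 − 2.236| = 0.012

III, I, II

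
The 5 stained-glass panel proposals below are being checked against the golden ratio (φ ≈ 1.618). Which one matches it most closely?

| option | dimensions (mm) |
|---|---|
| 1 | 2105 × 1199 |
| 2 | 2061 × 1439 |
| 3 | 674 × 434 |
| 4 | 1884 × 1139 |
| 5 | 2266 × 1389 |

Ratios (long/short): 1 ≈ 1.756; 2 ≈ 1.432; 3 ≈ 1.553; 4 ≈ 1.654; 5 ≈ 1.631.
golden ratio ≈ 1.618; option 5 is nearest (Δ 0.013).

5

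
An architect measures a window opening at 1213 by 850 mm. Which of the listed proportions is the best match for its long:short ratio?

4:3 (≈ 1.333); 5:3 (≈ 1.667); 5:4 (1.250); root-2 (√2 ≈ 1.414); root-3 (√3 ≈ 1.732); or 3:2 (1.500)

root-2

Ratio = 1213 / 850 ≈ 1.427.
Distances: 4:3 1.333 (Δ 0.094); 5:3 1.667 (Δ 0.240); 5:4 1.250 (Δ 0.177); root-2 1.414 (Δ 0.013); root-3 1.732 (Δ 0.305); 3:2 1.500 (Δ 0.073).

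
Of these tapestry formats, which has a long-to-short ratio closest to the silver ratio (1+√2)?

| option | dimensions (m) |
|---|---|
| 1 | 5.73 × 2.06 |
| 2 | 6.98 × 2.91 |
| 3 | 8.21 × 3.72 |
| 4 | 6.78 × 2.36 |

2

Ratios (long/short): 1 ≈ 2.782; 2 ≈ 2.399; 3 ≈ 2.207; 4 ≈ 2.873.
silver ratio ≈ 2.414; option 2 is nearest (Δ 0.015).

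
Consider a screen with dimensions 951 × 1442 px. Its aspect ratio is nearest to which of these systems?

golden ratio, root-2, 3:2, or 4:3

Ratio = 1442 / 951 ≈ 1.516.
Distances: golden ratio 1.618 (Δ 0.102); root-2 1.414 (Δ 0.102); 3:2 1.500 (Δ 0.016); 4:3 1.333 (Δ 0.183).

3:2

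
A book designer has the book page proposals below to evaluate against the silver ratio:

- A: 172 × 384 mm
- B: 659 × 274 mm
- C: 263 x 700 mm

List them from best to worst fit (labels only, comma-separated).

Ratios: A = 384 / 172 ≈ 2.233; B = 659 / 274 ≈ 2.405; C = 700 / 263 ≈ 2.662.
|Δ from 2.414|: A 0.181; B 0.009; C 0.248.

B, A, C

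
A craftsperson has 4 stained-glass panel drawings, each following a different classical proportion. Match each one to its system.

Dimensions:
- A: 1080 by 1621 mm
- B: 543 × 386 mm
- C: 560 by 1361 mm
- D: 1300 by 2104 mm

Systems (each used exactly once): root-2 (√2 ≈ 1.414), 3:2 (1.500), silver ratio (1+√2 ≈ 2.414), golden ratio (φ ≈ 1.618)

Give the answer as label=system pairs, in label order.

Ratios: A ≈ 1.501; B ≈ 1.407; C ≈ 2.430; D ≈ 1.618.
Targets: root-2 ≈ 1.414; 3:2 ≈ 1.500; silver ratio ≈ 2.414; golden ratio ≈ 1.618.

A=3:2, B=root-2, C=silver ratio, D=golden ratio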